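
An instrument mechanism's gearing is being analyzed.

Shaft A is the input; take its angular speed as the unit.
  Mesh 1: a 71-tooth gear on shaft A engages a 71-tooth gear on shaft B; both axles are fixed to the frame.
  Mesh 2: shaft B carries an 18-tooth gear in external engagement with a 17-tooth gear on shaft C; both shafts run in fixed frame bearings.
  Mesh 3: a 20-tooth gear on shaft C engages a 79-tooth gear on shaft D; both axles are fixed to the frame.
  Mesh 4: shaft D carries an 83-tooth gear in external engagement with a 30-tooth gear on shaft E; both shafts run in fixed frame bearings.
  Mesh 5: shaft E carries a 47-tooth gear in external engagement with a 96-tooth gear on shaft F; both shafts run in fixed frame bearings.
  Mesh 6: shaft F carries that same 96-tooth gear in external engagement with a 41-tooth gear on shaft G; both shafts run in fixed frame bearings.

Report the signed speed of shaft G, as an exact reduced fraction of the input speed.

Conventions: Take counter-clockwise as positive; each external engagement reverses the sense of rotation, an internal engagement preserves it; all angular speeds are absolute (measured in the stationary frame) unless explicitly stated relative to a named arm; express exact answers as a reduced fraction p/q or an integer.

6-mesh fixed-axis compound train (all bearings frame-fixed)
mesh 1 [71T→71T]: |ω|/ω_in = 1×71/71 = 1, sense flips to −
mesh 2 [18T→17T]: |ω|/ω_in = 1×18/17 = 18/17, sense flips to +
mesh 3 [20T→79T]: |ω|/ω_in = (18/17)×20/79 = 360/1343, sense flips to −
mesh 4 [83T→30T]: |ω|/ω_in = (360/1343)×83/30 = 996/1343, sense flips to +
mesh 5 [47T→96T]: |ω|/ω_in = (996/1343)×47/96 = 3901/10744, sense flips to −
mesh 6 [96T→41T]: |ω|/ω_in = (3901/10744)×96/41 = 46812/55063, sense flips to +
signed output speed (× input speed) = 46812/55063

46812/55063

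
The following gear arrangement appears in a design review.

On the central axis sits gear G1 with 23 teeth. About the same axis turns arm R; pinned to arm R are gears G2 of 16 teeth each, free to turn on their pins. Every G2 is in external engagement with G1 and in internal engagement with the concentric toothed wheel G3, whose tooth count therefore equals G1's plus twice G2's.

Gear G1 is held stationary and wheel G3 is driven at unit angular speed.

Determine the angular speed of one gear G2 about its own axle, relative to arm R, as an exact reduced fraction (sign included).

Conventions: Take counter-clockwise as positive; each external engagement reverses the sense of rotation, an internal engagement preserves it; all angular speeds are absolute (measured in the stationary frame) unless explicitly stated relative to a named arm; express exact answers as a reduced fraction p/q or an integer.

planetary set (23T centre, 16T on arm, 55T internal) — Willis relation
ring teeth: 23 + 2·16 = 55
23(ω_sun−ω_arm) = −55(ω_ring−ω_arm),  ω_sun = 0, ω_ring = 1
23(0−ω_arm) = −55(1−ω_arm)  ⇒  78·ω_arm = 55  ⇒  ω_arm = 55/78
sun–planet mesh: 23·(0−55/78) = −16·(ω_p−ω_arm)  ⇒  ω_p−ω_arm = 1265/1248
exact speed ratio = 1265/1248

1265/1248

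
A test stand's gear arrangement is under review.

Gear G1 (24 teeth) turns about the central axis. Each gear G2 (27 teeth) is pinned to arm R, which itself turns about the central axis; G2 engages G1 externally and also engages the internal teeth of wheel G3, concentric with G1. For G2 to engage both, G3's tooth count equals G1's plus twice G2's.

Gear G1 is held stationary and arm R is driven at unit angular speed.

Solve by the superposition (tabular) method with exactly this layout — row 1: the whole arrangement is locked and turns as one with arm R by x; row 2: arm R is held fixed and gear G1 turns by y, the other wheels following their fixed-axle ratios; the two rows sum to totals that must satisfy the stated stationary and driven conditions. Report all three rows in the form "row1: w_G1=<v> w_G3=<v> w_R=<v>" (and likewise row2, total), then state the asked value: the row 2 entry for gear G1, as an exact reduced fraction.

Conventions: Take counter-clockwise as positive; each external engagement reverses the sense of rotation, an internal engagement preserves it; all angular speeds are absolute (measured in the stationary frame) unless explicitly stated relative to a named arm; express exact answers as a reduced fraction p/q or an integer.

class = planetary set [G3 = 24+2·27 = 78; Willis about the carrier]
row 1 — lock + rotate with arm: ω_sun = ω_ring = ω_arm = x
row 2 (arm held, sun turns y): ω_ring = −(24/78)·y, ω_arm = 0
boundary: total ω_sun = x + y = 0 and total ω_arm = x = 1  ⇒  y = -1, x = 1
row 2 ring = −(24/78)·(-1) = 4/13
totals (row 1 + row 2): sun 1 + (-1) = 0, ring 1 + 4/13 = 17/13, arm 1 + 0 = 1
asked cell (row2, sun) = -1

row1: w_G1=1 w_G3=1 w_R=1
row2: w_G1=-1 w_G3=4/13 w_R=0
total: w_G1=0 w_G3=17/13 w_R=1
asked value: -1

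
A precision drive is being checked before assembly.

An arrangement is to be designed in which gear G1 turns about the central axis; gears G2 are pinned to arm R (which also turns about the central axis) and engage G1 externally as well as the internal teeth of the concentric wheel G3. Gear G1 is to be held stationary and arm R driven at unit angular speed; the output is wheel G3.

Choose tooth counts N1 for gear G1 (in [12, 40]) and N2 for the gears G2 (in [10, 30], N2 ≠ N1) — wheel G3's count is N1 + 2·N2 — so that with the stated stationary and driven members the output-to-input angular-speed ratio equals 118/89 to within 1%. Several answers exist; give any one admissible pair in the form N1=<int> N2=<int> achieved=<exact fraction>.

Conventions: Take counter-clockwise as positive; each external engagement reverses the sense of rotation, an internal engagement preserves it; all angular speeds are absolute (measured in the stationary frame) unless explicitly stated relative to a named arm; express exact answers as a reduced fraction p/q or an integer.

N1=29 N2=30 achieved=118/89

planetary set to be sized for 118/89 (Willis relation)
Willis with ω_sun = 0: ω_ring/ω_arm = (N1+N3)/N3; set equal to 118/89  ⇒  N3/N1 = 1/(118/89 − 1) = 89/29
N3 = N1 + 2·N2  ⇒  N2/N1 = (N3/N1 − 1)/2 = (89/29 − 1)/2 = 30/29
smallest multiple with N1 ≥ 12 and N2 ≥ 10: k = 1  ⇒  N1 = 1·29 = 29, N2 = 1·30 = 30 (N1 ≤ 40, N2 ≤ 30, N2 ≠ N1 ✓), N3 = 29 + 2·30 = 89
check: (N1+N3)/N3 with N1 = 29, N3 = 89 gives 118/89; |achieved − target| = 0 ≤ 59/4450 ✓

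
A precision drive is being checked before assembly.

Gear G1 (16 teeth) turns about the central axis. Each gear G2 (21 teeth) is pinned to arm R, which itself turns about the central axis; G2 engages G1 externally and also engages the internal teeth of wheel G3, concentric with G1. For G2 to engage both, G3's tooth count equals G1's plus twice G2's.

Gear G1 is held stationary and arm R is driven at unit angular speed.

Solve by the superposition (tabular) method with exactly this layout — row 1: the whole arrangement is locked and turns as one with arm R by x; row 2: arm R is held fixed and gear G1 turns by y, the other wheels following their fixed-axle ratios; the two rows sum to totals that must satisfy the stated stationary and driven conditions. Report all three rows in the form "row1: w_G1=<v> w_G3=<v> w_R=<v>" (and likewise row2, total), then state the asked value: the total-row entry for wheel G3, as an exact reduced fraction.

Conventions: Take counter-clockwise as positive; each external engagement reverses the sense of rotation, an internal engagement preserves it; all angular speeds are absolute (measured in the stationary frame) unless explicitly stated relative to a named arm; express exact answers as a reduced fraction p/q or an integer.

recognized (axles ride arm R): planetary set, 16/21/58 teeth
row 1: whole set turns with the arm by x
superposition row 2 [arm held]: sun y, ring −(16/58)·y, arm 0
boundary: total ω_sun = x + y = 0 and total ω_arm = x = 1  ⇒  y = -1, x = 1
row 2 ring = −(16/58)·(-1) = 8/29
totals (row 1 + row 2): sun 1 + (-1) = 0, ring 1 + 8/29 = 37/29, arm 1 + 0 = 1
asked cell (total, ring) = 37/29

row1: w_G1=1 w_G3=1 w_R=1
row2: w_G1=-1 w_G3=8/29 w_R=0
total: w_G1=0 w_G3=37/29 w_R=1
asked value: 37/29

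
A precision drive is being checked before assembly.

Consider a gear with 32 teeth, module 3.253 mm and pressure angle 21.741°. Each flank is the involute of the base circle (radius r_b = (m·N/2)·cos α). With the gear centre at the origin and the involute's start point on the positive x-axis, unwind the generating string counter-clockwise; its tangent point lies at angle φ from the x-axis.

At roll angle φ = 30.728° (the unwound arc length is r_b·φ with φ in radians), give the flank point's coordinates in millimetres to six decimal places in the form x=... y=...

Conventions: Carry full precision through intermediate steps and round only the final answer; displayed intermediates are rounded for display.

x=54.806368 y=2.415064

topology: single-mesh involute geometry — m = 3.253, N = 32
pitch radius r_p = m·N/2 = 3.253·32/2 = 52.048000
base radius r_b = r_p·cos α = 52.048000·cos 21.741° = 48.345709
roll angle φ = 30.728° = 0.53630477 rad
x = r_b·(cos φ + φ·sin φ) = 54.806368
y = r_b·(sin φ − φ·cos φ) = 2.415064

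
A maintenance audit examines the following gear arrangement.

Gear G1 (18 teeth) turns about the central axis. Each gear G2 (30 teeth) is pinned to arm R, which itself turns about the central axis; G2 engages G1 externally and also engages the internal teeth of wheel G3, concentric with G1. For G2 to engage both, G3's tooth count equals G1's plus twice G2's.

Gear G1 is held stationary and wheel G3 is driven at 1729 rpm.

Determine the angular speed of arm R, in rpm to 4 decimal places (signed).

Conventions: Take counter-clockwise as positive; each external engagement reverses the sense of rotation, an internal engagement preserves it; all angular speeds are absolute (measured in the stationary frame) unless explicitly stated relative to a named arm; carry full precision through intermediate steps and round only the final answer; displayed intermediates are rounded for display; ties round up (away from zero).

+1404.8125 rpm

planetary set (18T centre, 30T on arm, 78T internal) — Willis relation
normalise by the input: solve with ω_ring = 1, then scale by 1729 rpm
ring teeth: 18 + 2·30 = 78
18(ω_sun−ω_arm) = −78(ω_ring−ω_arm),  ω_sun = 0, ω_ring = 1
18(0−ω_arm) = −78(1−ω_arm)  ⇒  96·ω_arm = 78  ⇒  ω_arm = 13/16
scale: ω_arm = 13/16 × 1729 rpm = +1404.8125 rpm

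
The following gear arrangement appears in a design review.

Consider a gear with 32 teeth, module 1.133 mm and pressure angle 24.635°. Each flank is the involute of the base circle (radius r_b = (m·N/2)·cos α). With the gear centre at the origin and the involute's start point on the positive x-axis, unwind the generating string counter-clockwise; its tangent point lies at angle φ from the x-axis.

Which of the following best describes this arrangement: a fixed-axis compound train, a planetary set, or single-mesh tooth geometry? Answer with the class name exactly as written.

class = single-mesh tooth geometry [base-circle involute, m = 1.133, 32T]
classification: single-mesh tooth geometry

single-mesh tooth geometry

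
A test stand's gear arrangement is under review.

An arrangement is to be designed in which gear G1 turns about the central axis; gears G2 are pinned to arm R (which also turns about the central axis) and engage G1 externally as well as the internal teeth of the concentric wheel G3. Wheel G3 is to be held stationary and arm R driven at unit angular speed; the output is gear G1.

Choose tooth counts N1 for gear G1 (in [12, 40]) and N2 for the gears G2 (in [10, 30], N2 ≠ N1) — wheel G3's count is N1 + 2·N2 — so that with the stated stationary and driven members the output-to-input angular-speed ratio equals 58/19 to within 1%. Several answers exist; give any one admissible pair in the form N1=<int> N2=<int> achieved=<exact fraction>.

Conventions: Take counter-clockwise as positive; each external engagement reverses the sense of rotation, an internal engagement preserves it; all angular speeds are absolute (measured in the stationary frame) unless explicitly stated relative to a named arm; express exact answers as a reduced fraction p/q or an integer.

N1=19 N2=10 achieved=58/19

topology: planetary set — design target 58/19, arm = carrier (Willis)
Willis with ω_ring = 0: ω_sun/ω_arm = (N1+N3)/N1; set equal to 58/19  ⇒  N3/N1 = 58/19 − 1 = 39/19
N3 = N1 + 2·N2  ⇒  N2/N1 = (N3/N1 − 1)/2 = (39/19 − 1)/2 = 10/19
smallest multiple with N1 ≥ 12 and N2 ≥ 10: k = 1  ⇒  N1 = 1·19 = 19, N2 = 1·10 = 10 (N1 ≤ 40, N2 ≤ 30, N2 ≠ N1 ✓), N3 = 19 + 2·10 = 39
check: (N1+N3)/N1 with N1 = 19, N3 = 39 gives 58/19; |achieved − target| = 0 ≤ 29/950 ✓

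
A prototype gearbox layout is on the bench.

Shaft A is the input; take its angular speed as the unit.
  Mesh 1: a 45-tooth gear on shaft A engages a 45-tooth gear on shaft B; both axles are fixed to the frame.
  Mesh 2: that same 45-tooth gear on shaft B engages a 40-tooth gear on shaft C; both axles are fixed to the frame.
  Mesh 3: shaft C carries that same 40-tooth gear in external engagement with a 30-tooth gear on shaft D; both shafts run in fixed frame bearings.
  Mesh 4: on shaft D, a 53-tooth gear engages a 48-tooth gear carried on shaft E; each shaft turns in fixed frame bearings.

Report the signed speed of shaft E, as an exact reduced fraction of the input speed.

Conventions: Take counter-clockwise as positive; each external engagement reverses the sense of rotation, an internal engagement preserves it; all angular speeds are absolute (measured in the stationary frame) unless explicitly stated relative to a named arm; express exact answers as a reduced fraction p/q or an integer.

53/32

4-mesh fixed-axis compound train (all bearings frame-fixed)
mesh 1 [45T→45T]: |ω|/ω_in = 1×45/45 = 1, sense flips to −
mesh 2 [45T→40T]: |ω|/ω_in = 1×45/40 = 9/8, sense flips to +
mesh 3 [40T→30T]: |ω|/ω_in = (9/8)×40/30 = 3/2, sense flips to −
mesh 4 [53T→48T]: |ω|/ω_in = (3/2)×53/48 = 53/32, sense flips to +
signed output speed (× input speed) = 53/32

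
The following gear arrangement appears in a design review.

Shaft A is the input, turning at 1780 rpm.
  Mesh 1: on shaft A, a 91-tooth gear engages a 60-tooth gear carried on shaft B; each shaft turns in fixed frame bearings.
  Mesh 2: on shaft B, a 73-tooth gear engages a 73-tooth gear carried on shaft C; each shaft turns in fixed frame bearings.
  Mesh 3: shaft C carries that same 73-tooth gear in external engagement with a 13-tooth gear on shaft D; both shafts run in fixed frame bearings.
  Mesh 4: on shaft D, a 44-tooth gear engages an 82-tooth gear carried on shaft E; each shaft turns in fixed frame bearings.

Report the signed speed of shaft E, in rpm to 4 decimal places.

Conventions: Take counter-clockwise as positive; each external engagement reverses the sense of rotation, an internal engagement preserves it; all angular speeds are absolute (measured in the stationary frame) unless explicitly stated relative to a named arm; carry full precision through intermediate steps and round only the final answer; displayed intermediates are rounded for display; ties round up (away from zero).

+8134.4553 rpm

recognized (5 fixed axles, 4 meshes): fixed-axis compound train
mesh 1 [91T→60T]: ω = 1780.0000×91/60 = 2699.6667 rpm, sense flips to −
mesh 2 [73T→73T]: ω = 2699.6667×73/73 = 2699.6667 rpm, sense flips to +
mesh 3 [73T→13T]: ω = 2699.6667×73/13 = 15159.6667 rpm, sense flips to −
mesh 4 [44T→82T]: ω = 15159.6667×44/82 = 8134.4553 rpm, sense flips to +
signed output speed = +8134.4553 rpm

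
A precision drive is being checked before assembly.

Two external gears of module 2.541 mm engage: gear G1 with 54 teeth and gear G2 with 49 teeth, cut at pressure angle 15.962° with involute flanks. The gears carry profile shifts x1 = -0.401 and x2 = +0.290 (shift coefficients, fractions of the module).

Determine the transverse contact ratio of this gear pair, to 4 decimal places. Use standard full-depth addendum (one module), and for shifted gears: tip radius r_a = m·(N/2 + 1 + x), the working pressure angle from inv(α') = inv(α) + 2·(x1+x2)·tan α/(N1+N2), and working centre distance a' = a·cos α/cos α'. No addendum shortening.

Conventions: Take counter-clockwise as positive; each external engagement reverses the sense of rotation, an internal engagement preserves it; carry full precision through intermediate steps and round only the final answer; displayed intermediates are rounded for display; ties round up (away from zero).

2.0279

topology: single-mesh involute geometry — m = 2.541, 54T/49T pair
base radii: r_b1 = 65.961809, r_b2 = 59.854234
tip radii: r_a1 = 70.129059, r_a2 = 65.532390
inv(α') = inv(15.962°) + 2·(-0.401+0.290)·tan α/(54+49) = 0.00682182  ⇒  α' = 15.51735°
a' = a·cos α / cos α' = 130.8615·cos 15.962°/cos 15.51735° = 130.575588
action lengths: √(r_a1²−r_b1²) = 23.814380, √(r_a2²−r_b2²) = 26.682669
base pitch p_b = π·m·cos α = 7.675005
CR = (23.814380 + 26.682669 − 130.575588·sin 15.51735°)/7.675005 = 2.027901
contact ratio ≈ 2.0279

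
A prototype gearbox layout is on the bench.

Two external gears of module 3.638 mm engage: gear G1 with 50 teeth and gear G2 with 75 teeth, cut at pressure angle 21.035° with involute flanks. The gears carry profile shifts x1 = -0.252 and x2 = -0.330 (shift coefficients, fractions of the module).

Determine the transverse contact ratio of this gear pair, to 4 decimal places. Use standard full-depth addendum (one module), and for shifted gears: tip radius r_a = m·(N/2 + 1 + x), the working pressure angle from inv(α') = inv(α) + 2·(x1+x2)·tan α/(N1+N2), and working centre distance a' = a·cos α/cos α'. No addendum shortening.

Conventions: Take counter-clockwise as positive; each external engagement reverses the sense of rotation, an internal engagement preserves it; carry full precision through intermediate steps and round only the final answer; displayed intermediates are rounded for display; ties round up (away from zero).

recognized (one external pair, fixed centres): single-mesh tooth geometry, m = 3.638, N1 = 50, N2 = 75
base radii: r_b1 = 84.889214, r_b2 = 127.333821
tip radii: r_a1 = 93.671224, r_a2 = 138.862460
inv(α') = inv(21.035°) + 2·(-0.252-0.330)·tan α/(50+75) = 0.01385400  ⇒  α' = 19.53403°
a' = a·cos α / cos α' = 227.3750·cos 21.035°/cos 19.53403° = 225.183937
action lengths: √(r_a1²−r_b1²) = 39.599490, √(r_a2²−r_b2²) = 55.397481
base pitch p_b = π·m·cos α = 10.667493
CR = (39.599490 + 55.397481 − 225.183937·sin 19.53403°)/10.667493 = 1.847009
contact ratio ≈ 1.8470

1.8470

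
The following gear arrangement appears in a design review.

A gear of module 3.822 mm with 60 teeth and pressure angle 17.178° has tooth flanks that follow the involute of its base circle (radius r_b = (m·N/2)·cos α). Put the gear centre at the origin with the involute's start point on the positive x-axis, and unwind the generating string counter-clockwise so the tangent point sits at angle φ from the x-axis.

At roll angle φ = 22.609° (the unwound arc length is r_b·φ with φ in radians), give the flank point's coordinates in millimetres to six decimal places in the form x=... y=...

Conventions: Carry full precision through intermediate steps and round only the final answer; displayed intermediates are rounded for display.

x=117.744751 y=2.208874

recognized (one wheel, involute flank): single-mesh tooth geometry, m = 3.822, N = 60
pitch radius r_p = m·N/2 = 3.822·60/2 = 114.660000
base radius r_b = r_p·cos α = 114.660000·cos 17.178° = 109.545228
roll angle φ = 22.609° = 0.39460149 rad
x = r_b·(cos φ + φ·sin φ) = 117.744751
y = r_b·(sin φ − φ·cos φ) = 2.208874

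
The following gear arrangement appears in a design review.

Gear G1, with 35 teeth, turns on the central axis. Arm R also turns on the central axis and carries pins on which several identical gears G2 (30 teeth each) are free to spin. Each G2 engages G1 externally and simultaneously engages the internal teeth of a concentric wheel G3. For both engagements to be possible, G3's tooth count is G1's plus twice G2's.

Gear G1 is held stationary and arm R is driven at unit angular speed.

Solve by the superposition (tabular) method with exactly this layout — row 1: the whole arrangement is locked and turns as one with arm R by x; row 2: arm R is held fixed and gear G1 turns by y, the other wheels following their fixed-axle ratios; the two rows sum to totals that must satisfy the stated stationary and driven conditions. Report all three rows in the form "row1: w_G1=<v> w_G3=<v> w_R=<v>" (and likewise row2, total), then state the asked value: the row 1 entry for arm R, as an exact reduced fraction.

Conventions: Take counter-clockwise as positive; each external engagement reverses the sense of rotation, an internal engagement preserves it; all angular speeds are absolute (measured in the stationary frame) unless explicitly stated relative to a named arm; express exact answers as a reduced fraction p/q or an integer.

row1: w_G1=1 w_G3=1 w_R=1
row2: w_G1=-1 w_G3=7/19 w_R=0
total: w_G1=0 w_G3=26/19 w_R=1
asked value: 1

topology: planetary set — G1 35T / G2 30T / G3 95T, arm = carrier (Willis)
row 1 — lock + rotate with arm: ω_sun = ω_ring = ω_arm = x
row 2: sun turns y, ring = −(35/95)·y, arm 0
boundary: total ω_sun = x + y = 0 and total ω_arm = x = 1  ⇒  y = -1, x = 1
row 2 ring = −(35/95)·(-1) = 7/19
totals (row 1 + row 2): sun 1 + (-1) = 0, ring 1 + 7/19 = 26/19, arm 1 + 0 = 1
asked cell (row1, arm) = 1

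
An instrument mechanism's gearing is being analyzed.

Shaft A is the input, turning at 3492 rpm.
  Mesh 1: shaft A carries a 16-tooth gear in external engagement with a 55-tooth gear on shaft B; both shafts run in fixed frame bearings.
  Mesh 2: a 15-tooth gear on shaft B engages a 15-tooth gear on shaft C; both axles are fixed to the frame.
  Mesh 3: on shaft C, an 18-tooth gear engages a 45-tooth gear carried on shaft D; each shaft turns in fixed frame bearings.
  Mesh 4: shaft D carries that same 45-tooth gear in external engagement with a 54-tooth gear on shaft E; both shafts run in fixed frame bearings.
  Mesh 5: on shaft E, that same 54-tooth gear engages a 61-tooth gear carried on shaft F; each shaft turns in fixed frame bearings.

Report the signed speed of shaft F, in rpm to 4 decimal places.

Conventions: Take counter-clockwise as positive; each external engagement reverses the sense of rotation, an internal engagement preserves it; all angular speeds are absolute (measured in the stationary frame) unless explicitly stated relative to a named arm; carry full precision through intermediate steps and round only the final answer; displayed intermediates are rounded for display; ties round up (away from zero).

topology: fixed-axis compound train — 5 meshes, A→F
mesh 1 [16T→55T]: ω = 3492.0000×16/55 = 1015.8545 rpm, sense flips to −
mesh 2 [15T→15T]: ω = 1015.8545×15/15 = 1015.8545 rpm, sense flips to +
mesh 3 [18T→45T]: ω = 1015.8545×18/45 = 406.3418 rpm, sense flips to −
mesh 4 [45T→54T]: ω = 406.3418×45/54 = 338.6182 rpm, sense flips to +
mesh 5 [54T→61T]: ω = 338.6182×54/61 = 299.7604 rpm, sense flips to −
signed output speed = -299.7604 rpm

-299.7604 rpm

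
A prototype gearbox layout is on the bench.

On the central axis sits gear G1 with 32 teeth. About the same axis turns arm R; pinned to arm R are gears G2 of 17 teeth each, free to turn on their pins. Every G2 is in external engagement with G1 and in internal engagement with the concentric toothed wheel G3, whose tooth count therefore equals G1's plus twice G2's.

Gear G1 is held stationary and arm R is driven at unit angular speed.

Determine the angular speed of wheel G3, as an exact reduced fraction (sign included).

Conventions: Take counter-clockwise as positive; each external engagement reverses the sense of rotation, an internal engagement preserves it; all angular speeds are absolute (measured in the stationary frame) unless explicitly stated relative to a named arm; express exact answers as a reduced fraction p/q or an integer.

topology: planetary set — G1 32T / G2 17T / G3 66T, arm = carrier (Willis)
ring teeth: 32 + 2·17 = 66
32(ω_sun−ω_arm) = −66(ω_ring−ω_arm),  ω_sun = 0, ω_arm = 1
ω_ring = 1 − (32/66)(0−1) = 49/33
exact speed ratio = 49/33

49/33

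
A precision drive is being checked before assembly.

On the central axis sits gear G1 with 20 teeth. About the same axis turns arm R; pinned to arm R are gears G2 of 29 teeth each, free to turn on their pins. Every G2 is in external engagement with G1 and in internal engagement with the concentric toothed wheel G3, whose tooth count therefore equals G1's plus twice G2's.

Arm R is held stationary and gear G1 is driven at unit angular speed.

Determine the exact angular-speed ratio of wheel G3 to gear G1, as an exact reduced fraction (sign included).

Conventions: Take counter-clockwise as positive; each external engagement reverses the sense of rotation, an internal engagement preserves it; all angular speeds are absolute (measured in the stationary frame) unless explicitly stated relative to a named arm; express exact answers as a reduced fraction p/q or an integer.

recognized (axles ride arm R): planetary set, 20/29/78 teeth
ring teeth: 20 + 2·29 = 78
20(ω_sun−ω_arm) = −78(ω_ring−ω_arm),  ω_arm = 0, ω_sun = 1
ω_ring = 0 − (20/78)(1−0) = -10/39
ω_out/ω_in = -10/39

-10/39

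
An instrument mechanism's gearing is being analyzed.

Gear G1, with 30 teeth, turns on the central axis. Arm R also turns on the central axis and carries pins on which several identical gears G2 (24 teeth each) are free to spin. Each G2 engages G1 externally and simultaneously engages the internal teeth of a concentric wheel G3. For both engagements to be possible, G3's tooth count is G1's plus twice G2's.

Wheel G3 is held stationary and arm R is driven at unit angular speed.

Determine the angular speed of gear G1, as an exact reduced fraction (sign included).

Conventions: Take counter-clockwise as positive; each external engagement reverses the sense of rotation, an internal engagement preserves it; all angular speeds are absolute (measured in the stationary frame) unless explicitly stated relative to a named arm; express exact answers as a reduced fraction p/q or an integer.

18/5

class = planetary set [G3 = 30+2·24 = 78; Willis about the carrier]
ring teeth: 30 + 2·24 = 78
30(ω_sun−ω_arm) = −78(ω_ring−ω_arm),  ω_ring = 0, ω_arm = 1
ω_sun = 1 − (78/30)(0−1) = 18/5
exact speed ratio = 18/5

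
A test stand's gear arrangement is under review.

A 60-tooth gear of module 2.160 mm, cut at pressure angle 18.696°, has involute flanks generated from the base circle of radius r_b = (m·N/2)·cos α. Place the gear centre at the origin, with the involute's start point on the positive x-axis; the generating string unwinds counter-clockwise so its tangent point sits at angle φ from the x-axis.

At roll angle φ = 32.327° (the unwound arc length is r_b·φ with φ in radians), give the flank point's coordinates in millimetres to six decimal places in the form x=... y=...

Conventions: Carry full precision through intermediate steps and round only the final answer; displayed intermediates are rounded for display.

topology: single-mesh involute geometry — m = 2.160, N = 60
pitch radius r_p = m·N/2 = 2.160·60/2 = 64.800000
base radius r_b = r_p·cos α = 64.800000·cos 18.696° = 61.380676
roll angle φ = 32.327° = 0.56421259 rad
x = r_b·(cos φ + φ·sin φ) = 70.386631
y = r_b·(sin φ − φ·cos φ) = 3.559181

x=70.386631 y=3.559181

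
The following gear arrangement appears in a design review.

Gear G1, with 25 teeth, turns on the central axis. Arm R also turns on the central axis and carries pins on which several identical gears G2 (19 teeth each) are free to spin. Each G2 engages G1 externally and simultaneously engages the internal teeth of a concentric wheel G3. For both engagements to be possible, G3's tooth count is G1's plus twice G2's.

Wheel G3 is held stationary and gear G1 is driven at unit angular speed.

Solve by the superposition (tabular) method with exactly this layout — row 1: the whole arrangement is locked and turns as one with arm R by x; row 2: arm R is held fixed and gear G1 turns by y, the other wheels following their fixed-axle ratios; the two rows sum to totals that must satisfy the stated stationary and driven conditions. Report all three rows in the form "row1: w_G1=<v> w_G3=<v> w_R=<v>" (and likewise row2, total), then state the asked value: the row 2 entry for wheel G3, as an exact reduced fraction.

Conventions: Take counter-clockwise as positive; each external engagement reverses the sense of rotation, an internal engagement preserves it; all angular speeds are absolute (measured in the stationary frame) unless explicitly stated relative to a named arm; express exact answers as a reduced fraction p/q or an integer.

row1: w_G1=25/88 w_G3=25/88 w_R=25/88
row2: w_G1=63/88 w_G3=-25/88 w_R=0
total: w_G1=1 w_G3=0 w_R=25/88
asked value: -25/88

planetary set (25T centre, 19T on arm, 63T internal) — Willis relation
row 1 — lock + rotate with arm: ω_sun = ω_ring = ω_arm = x
row 2 (arm held, sun turns y): ω_ring = −(25/63)·y, ω_arm = 0
boundary: total ω_ring = x − (25/63)·y = 0 and total ω_sun = x + y = 1  ⇒  y = 63/88, x = 25/88
row 2 ring = −(25/63)·63/88 = -25/88
totals (row 1 + row 2): sun 25/88 + 63/88 = 1, ring 25/88 + (-25/88) = 0, arm 25/88 + 0 = 25/88
asked cell (row2, ring) = -25/88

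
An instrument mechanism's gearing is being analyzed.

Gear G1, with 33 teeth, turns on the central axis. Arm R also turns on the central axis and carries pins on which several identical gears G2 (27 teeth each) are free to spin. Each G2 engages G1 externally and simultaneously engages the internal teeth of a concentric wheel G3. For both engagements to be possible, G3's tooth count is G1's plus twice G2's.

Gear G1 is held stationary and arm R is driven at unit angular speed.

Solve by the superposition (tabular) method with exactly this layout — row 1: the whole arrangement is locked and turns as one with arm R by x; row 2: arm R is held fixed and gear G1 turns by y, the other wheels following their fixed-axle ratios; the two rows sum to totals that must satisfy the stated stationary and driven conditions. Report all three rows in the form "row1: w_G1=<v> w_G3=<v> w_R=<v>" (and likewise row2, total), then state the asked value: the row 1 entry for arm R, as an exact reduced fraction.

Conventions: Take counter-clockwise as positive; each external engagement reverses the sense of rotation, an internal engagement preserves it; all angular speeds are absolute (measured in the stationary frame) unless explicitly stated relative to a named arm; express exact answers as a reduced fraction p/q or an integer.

row1: w_G1=1 w_G3=1 w_R=1
row2: w_G1=-1 w_G3=11/29 w_R=0
total: w_G1=0 w_G3=40/29 w_R=1
asked value: 1

planetary set (33T centre, 27T on arm, 87T internal) — Willis relation
row 1 (train locked, turned with arm): all members turn x
superposition row 2 [arm held]: sun y, ring −(33/87)·y, arm 0
boundary: total ω_sun = x + y = 0 and total ω_arm = x = 1  ⇒  y = -1, x = 1
row 2 ring = −(33/87)·(-1) = 11/29
totals (row 1 + row 2): sun 1 + (-1) = 0, ring 1 + 11/29 = 40/29, arm 1 + 0 = 1
asked cell (row1, arm) = 1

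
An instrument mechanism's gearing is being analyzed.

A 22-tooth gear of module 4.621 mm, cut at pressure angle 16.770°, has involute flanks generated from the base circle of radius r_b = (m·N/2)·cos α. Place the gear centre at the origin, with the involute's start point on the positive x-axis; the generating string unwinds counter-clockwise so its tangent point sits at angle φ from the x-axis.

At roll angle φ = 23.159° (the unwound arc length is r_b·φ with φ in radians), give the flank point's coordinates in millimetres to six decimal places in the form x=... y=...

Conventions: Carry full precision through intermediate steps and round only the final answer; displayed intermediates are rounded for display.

x=52.484018 y=1.053931

topology: single-mesh involute geometry — m = 4.621, N = 22
pitch radius r_p = m·N/2 = 4.621·22/2 = 50.831000
base radius r_b = r_p·cos α = 50.831000·cos 16.770° = 48.669193
roll angle φ = 23.159° = 0.40420080 rad
x = r_b·(cos φ + φ·sin φ) = 52.484018
y = r_b·(sin φ − φ·cos φ) = 1.053931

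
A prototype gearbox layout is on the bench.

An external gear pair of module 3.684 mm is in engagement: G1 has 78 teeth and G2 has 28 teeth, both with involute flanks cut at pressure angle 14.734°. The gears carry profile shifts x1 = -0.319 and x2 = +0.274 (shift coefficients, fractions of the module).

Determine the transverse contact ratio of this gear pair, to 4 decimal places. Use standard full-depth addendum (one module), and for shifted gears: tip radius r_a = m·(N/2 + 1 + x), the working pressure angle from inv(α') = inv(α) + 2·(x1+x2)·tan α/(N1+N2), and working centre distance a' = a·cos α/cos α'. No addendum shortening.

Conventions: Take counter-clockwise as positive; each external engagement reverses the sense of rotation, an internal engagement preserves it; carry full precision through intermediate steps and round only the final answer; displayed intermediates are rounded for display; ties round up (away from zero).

2.0065

class = single-mesh tooth geometry [involute pair 78T × 28T, m = 3.684]
base radii: r_b1 = 138.951502, r_b2 = 49.880026
tip radii: r_a1 = 146.184804, r_a2 = 56.269416
inv(α') = inv(14.734°) + 2·(-0.319+0.274)·tan α/(78+28) = 0.00559934  ⇒  α' = 14.54653°
a' = a·cos α / cos α' = 195.2520·cos 14.734°/cos 14.54653° = 195.085184
action lengths: √(r_a1²−r_b1²) = 45.414502, √(r_a2²−r_b2²) = 26.042852
base pitch p_b = π·m·cos α = 11.193052
CR = (45.414502 + 26.042852 − 195.085184·sin 14.54653°)/11.193052 = 2.006472
contact ratio ≈ 2.0065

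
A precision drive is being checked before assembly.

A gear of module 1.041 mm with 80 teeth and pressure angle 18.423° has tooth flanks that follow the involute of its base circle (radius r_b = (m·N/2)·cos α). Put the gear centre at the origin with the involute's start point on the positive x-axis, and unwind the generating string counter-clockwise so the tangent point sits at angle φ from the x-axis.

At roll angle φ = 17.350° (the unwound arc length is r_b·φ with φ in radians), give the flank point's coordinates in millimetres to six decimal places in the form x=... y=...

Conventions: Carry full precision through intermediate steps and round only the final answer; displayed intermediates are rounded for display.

topology: single-mesh involute geometry — m = 1.041, N = 80
pitch radius r_p = m·N/2 = 1.041·80/2 = 41.640000
base radius r_b = r_p·cos α = 41.640000·cos 18.423° = 39.505918
roll angle φ = 17.350° = 0.30281463 rad
x = r_b·(cos φ + φ·sin φ) = 41.275888
y = r_b·(sin φ − φ·cos φ) = 0.362313

x=41.275888 y=0.362313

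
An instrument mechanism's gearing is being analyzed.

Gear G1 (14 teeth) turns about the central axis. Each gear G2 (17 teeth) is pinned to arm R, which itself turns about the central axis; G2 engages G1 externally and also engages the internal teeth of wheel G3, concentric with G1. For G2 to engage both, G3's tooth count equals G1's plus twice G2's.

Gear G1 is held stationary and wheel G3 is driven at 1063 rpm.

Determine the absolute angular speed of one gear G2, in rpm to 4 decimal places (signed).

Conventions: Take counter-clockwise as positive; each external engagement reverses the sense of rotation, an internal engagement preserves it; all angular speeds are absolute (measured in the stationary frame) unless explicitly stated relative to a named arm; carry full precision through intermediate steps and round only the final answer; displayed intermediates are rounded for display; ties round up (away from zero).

planetary set (14T centre, 17T on arm, 48T internal) — Willis relation
normalise by the input: solve with ω_ring = 1, then scale by 1063 rpm
ring teeth: 14 + 2·17 = 48
14(ω_sun−ω_arm) = −48(ω_ring−ω_arm),  ω_sun = 0, ω_ring = 1
14(0−ω_arm) = −48(1−ω_arm)  ⇒  62·ω_arm = 48  ⇒  ω_arm = 24/31
sun–planet mesh: 14·(0−24/31) = −17·(ω_p−ω_arm)  ⇒  ω_p−ω_arm = 336/527
ω_p = 24/31 + 336/527 = 24/17
scale: ω_p = 24/17 × 1063 rpm = +1500.7059 rpm

+1500.7059 rpm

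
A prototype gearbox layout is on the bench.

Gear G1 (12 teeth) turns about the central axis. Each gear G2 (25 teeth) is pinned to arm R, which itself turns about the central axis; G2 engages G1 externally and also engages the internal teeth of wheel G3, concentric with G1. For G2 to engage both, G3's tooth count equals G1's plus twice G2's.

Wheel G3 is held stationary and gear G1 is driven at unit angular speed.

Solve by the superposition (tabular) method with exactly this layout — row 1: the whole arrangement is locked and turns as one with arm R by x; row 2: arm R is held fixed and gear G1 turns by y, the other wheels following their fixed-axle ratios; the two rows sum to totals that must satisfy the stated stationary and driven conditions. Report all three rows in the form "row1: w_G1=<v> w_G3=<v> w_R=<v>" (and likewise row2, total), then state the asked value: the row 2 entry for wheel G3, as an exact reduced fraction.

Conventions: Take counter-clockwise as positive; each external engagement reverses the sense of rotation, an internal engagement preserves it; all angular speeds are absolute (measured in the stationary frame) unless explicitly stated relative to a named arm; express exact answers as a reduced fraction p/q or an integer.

row1: w_G1=6/37 w_G3=6/37 w_R=6/37
row2: w_G1=31/37 w_G3=-6/37 w_R=0
total: w_G1=1 w_G3=0 w_R=6/37
asked value: -6/37

topology: planetary set — G1 12T / G2 25T / G3 62T, arm = carrier (Willis)
row 1 (train locked, turned with arm): all members turn x
row 2 (arm held, sun turns y): ω_ring = −(12/62)·y, ω_arm = 0
boundary: total ω_ring = x − (12/62)·y = 0 and total ω_sun = x + y = 1  ⇒  y = 31/37, x = 6/37
row 2 ring = −(12/62)·31/37 = -6/37
totals (row 1 + row 2): sun 6/37 + 31/37 = 1, ring 6/37 + (-6/37) = 0, arm 6/37 + 0 = 6/37
asked cell (row2, ring) = -6/37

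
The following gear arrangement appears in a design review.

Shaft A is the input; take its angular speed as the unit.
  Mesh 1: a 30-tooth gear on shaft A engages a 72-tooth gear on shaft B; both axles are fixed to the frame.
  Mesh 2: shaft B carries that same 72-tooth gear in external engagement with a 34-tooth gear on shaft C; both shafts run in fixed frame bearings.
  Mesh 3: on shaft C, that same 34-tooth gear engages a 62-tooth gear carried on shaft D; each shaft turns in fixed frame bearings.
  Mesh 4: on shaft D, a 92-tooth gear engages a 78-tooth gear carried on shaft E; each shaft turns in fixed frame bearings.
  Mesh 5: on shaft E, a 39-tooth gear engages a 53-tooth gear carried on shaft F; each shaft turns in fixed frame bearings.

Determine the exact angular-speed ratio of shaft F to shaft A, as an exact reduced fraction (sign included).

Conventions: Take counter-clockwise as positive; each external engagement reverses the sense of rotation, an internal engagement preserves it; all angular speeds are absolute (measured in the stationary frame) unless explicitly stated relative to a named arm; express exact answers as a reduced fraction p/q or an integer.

class = fixed-axis compound train [5 meshes; 5 ratios multiply, 5 sense flips]
mesh 1 [30T→72T]: running ratio 5/12, sense −
mesh 2 [72T→34T]: running ratio 15/17, sense +
mesh 3 [34T→62T]: running ratio 15/31, sense −
mesh 4 [92T→78T]: running ratio 230/403, sense +
mesh 5 [39T→53T]: running ratio 690/1643, sense −
ω_out/ω_in = -690/1643

-690/1643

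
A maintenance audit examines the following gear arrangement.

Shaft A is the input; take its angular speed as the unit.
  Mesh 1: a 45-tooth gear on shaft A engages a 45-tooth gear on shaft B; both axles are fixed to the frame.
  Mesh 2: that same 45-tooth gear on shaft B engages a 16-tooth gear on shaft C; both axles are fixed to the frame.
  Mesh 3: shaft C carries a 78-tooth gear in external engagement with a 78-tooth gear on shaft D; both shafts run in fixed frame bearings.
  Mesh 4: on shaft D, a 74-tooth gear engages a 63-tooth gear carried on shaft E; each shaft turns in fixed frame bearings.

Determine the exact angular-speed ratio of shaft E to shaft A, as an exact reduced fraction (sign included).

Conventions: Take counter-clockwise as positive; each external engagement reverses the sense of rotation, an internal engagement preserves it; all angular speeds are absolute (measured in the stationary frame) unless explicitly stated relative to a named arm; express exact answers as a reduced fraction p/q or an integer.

class = fixed-axis compound train [4 meshes; 4 ratios multiply, 4 sense flips]
mesh 1 [45T→45T]: running ratio 1, sense −
mesh 2 [45T→16T]: running ratio 45/16, sense +
mesh 3 [78T→78T]: running ratio 45/16, sense −
mesh 4 [74T→63T]: running ratio 185/56, sense +
ω_out/ω_in = 185/56

185/56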